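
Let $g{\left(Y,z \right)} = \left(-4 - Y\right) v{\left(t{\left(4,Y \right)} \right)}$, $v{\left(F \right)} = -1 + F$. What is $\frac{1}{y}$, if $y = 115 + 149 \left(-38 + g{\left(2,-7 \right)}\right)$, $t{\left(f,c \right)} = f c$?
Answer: $- \frac{1}{11805} \approx -8.471 \cdot 10^{-5}$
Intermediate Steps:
$t{\left(f,c \right)} = c f$
$g{\left(Y,z \right)} = \left(-1 + 4 Y\right) \left(-4 - Y\right)$ ($g{\left(Y,z \right)} = \left(-4 - Y\right) \left(-1 + Y 4\right) = \left(-4 - Y\right) \left(-1 + 4 Y\right) = \left(-1 + 4 Y\right) \left(-4 - Y\right)$)
$y = -11805$ ($y = 115 + 149 \left(-38 - \left(-1 + 4 \cdot 2\right) \left(4 + 2\right)\right) = 115 + 149 \left(-38 - \left(-1 + 8\right) 6\right) = 115 + 149 \left(-38 - 7 \cdot 6\right) = 115 + 149 \left(-38 - 42\right) = 115 + 149 \left(-80\right) = 115 - 11920 = -11805$)
$\frac{1}{y} = \frac{1}{-11805} = - \frac{1}{11805}$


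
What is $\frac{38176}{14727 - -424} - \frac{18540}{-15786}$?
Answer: $\frac{49085882}{13287427} \approx 3.6942$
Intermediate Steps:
$\frac{38176}{14727 - -424} - \frac{18540}{-15786} = \frac{38176}{14727 + 424} - - \frac{1030}{877} = \frac{38176}{15151} + \frac{1030}{877} = \frac{49085882}{13287427}$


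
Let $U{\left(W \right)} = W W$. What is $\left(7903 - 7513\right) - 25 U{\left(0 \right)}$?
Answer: $390$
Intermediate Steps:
$U{\left(W \right)} = W^{2}$
$\left(7903 - 7513\right) - 25 U{\left(0 \right)} = \left(7903 - 7513\right) - 25 \cdot 0^{2} = 390 - 0 = 390 + 0 = 390$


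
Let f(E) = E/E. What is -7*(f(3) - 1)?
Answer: 0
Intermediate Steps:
f(E) = 1
-7*(f(3) - 1) = -7*(1 - 1) = -7*0 = 0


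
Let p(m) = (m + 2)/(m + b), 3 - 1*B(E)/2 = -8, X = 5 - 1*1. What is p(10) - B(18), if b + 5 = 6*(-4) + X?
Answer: -114/5 ≈ -22.800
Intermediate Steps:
X = 4 (X = 5 - 1 = 4)
B(E) = 22 (B(E) = 6 - 2*(-8) = 6 + 16 = 22)
b = -25 (b = -5 + (6*(-4) + 4) = -5 + (-24 + 4) = -5 - 20 = -25)
p(m) = (2 + m)/(-25 + m) (p(m) = (m + 2)/(m - 25) = (2 + m)/(-25 + m))
p(10) - B(18) = (2 + 10)/(-25 + 10) - 1*22 = 12/(-15) - 22 = -1/15*12 - 22 = -⅘ - 22 = -114/5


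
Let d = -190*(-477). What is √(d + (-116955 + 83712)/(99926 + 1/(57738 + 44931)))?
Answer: 3*√1059896716392371173569565/10259302495 ≈ 301.05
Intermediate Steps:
d = 90630
√(d + (-116955 + 83712)/(99926 + 1/(57738 + 44931))) = √(90630 + (-116955 + 83712)/(99926 + 1/(57738 + 44931))) = √(90630 - 33243/(99926 + 1/102669)) = √(90630 - 33243/10259302495/102669) = √(90630 - 33243*102669/10259302495) = √(90630 - 3413025567/10259302495) = √(929797172096283/10259302495) = 3*√1059896716392371173569565/10259302495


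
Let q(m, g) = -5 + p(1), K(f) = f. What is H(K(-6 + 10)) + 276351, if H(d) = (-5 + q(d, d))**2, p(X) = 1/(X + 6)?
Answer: 13545960/49 ≈ 2.7645e+5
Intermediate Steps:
p(X) = 1/(6 + X)
q(m, g) = -34/7 (q(m, g) = -5 + 1/(6 + 1) = -5 + 1/7 = -34/7)
H(d) = 4761/49 (H(d) = (-5 - 34/7)**2 = (-69/7)**2 = 4761/49)
H(K(-6 + 10)) + 276351 = 4761/49 + 276351 = 13545960/49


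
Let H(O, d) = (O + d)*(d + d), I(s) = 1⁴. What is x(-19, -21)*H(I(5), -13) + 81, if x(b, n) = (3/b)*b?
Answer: 1017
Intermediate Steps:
I(s) = 1
x(b, n) = 3
H(O, d) = 2*d*(O + d) (H(O, d) = (O + d)*(2*d) = 2*d*(O + d))
x(-19, -21)*H(I(5), -13) + 81 = 3*(2*(-13)*(1 - 13)) + 81 = 3*(2*(-13)*(-12)) + 81 = 3*312 + 81 = 936 + 81 = 1017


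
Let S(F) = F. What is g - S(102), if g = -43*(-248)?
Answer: 10562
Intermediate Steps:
g = 10664
g - S(102) = 10664 - 1*102 = 10664 - 102 = 10562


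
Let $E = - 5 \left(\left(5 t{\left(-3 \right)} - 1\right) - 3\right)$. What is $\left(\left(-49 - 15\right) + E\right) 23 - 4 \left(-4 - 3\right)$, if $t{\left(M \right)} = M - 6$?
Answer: $4191$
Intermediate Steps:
$t{\left(M \right)} = -6 + M$ ($t{\left(M \right)} = M - 6 = -6 + M$)
$E = 245$ ($E = - 5 \left(\left(5 \left(-6 - 3\right) - 1\right) - 3\right) = - 5 \left(\left(5 \left(-9\right) - 1\right) - 3\right) = - 5 \left(\left(-45 - 1\right) - 3\right) = - 5 \left(-46 - 3\right) = \left(-5\right) \left(-49\right) = 245$)
$\left(\left(-49 - 15\right) + E\right) 23 - 4 \left(-4 - 3\right) = \left(\left(-49 - 15\right) + 245\right) 23 - 4 \left(-4 - 3\right) = \left(-64 + 245\right) 23 - -28 = 181 \cdot 23 + 28 = 4163 + 28 = 4191$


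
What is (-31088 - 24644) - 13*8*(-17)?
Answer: -53964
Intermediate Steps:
(-31088 - 24644) - 13*8*(-17) = -55732 - 104*(-17) = -55732 + 1768 = -53964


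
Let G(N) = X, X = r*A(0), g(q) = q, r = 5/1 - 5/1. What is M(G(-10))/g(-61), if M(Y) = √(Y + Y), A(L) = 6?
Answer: 0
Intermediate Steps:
r = 0 (r = 5*1 - 5*1 = 5 - 5 = 0)
X = 0 (X = 0*6 = 0)
G(N) = 0
M(Y) = √2*√Y (M(Y) = √(2*Y) = √2*√Y)
M(G(-10))/g(-61) = (√2*√0)/(-61) = (√2*0)*(-1/61) = 0*(-1/61) = 0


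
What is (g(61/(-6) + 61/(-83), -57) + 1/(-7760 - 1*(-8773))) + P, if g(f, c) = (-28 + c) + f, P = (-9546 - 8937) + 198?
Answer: -9272686459/504474 ≈ -18381.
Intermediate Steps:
P = -18285 (P = -18483 + 198 = -18285)
g(f, c) = -28 + c + f
(g(61/(-6) + 61/(-83), -57) + 1/(-7760 - 1*(-8773))) + P = ((-28 - 57 + (61/(-6) + 61/(-83))) + 1/(-7760 - 1*(-8773))) - 18285 = ((-28 - 57 + (61*(-1/6) + 61*(-1/83))) + 1/(-7760 + 8773)) - 18285 = ((-28 - 57 + (-61/6 - 61/83)) + 1/1013) - 18285 = ((-28 - 57 - 5429/498) + 1/1013) - 18285 = (-47759/498 + 1/1013) - 18285 = -48379369/504474 - 18285 = -9272686459/504474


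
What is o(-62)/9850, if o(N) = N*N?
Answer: 1922/4925 ≈ 0.39025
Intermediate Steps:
o(N) = N²
o(-62)/9850 = (-62)²/9850 = 3844*(1/9850) = 1922/4925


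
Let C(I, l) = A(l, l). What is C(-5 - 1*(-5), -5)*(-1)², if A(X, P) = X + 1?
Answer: -4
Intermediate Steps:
A(X, P) = 1 + X
C(I, l) = 1 + l
C(-5 - 1*(-5), -5)*(-1)² = (1 - 5)*(-1)² = -4*1 = -4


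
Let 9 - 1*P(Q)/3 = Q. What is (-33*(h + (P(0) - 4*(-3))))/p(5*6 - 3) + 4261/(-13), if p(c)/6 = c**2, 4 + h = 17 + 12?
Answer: -3110845/9477 ≈ -328.25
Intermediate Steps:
h = 25 (h = -4 + (17 + 12) = -4 + 29 = 25)
P(Q) = 27 - 3*Q
p(c) = 6*c**2
(-33*(h + (P(0) - 4*(-3))))/p(5*6 - 3) + 4261/(-13) = (-33*(25 + ((27 - 3*0) - 4*(-3))))/((6*(5*6 - 3)**2)) + 4261/(-13) = (-33*(25 + ((27 + 0) + 12)))/((6*(30 - 3)**2)) + 4261*(-1/13) = (-33*(25 + (27 + 12)))/((6*27**2)) - 4261/13 = (-33*(25 + 39))/((6*729)) - 4261/13 = -33*64/4374 - 4261/13 = -2112*1/4374 - 4261/13 = -352/729 - 4261/13 = -3110845/9477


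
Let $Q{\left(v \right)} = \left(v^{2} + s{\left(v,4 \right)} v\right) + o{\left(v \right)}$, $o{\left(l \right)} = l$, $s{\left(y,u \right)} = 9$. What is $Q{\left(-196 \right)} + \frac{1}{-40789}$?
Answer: $\frac{1487003783}{40789} \approx 36456.0$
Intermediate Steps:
$Q{\left(v \right)} = v^{2} + 10 v$ ($Q{\left(v \right)} = \left(v^{2} + 9 v\right) + v = v^{2} + 10 v$)
$Q{\left(-196 \right)} + \frac{1}{-40789} = - 196 \left(10 - 196\right) + \frac{1}{-40789} = \left(-196\right) \left(-186\right) - \frac{1}{40789} = 36456 - \frac{1}{40789} = \frac{1487003783}{40789}$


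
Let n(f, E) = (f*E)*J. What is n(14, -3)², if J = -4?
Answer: 28224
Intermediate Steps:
n(f, E) = -4*E*f (n(f, E) = (f*E)*(-4) = (E*f)*(-4) = -4*E*f)
n(14, -3)² = (-4*(-3)*14)² = 168² = 28224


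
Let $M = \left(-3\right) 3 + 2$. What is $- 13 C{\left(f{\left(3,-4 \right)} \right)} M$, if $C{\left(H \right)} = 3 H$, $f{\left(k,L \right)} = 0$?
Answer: $0$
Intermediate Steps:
$M = -7$ ($M = -9 + 2 = -7$)
$- 13 C{\left(f{\left(3,-4 \right)} \right)} M = - 13 \cdot 3 \cdot 0 \left(-7\right) = \left(-13\right) 0 \left(-7\right) = 0 \left(-7\right) = 0$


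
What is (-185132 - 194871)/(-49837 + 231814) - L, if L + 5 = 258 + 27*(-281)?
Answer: 1334239315/181977 ≈ 7331.9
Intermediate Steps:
L = -7334 (L = -5 + (258 + 27*(-281)) = -5 + (258 - 7587) = -5 - 7329 = -7334)
(-185132 - 194871)/(-49837 + 231814) - L = (-185132 - 194871)/(-49837 + 231814) - 1*(-7334) = -380003/181977 + 7334 = 1334239315/181977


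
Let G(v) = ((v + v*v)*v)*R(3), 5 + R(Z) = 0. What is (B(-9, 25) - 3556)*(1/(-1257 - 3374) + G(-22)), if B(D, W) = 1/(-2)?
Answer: -1674026191347/9262 ≈ -1.8074e+8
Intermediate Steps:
R(Z) = -5 (R(Z) = -5 + 0 = -5)
B(D, W) = -1/2
G(v) = -5*v*(v + v**2) (G(v) = ((v + v*v)*v)*(-5) = ((v + v**2)*v)*(-5) = (v*(v + v**2))*(-5) = -5*v*(v + v**2))
(B(-9, 25) - 3556)*(1/(-1257 - 3374) + G(-22)) = (-1/2 - 3556)*(1/(-1257 - 3374) + 5*(-22)**2*(-1 - 1*(-22))) = -7113*(1/(-4631) + 5*484*(-1 + 22))/2 = -7113*(-1/4631 + 5*484*21)/2 = -7113*(-1/4631 + 50820)/2 = -7113/2*235347419/4631 = -1674026191347/9262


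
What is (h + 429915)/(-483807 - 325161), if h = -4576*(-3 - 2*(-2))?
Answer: -425339/808968 ≈ -0.52578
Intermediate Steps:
h = -4576 (h = -4576*(-3 + 4) = -4576*1 = -4576)
(h + 429915)/(-483807 - 325161) = (-4576 + 429915)/(-483807 - 325161) = 425339/(-808968) = 425339*(-1/808968) = -425339/808968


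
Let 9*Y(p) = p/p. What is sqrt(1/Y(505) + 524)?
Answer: sqrt(533) ≈ 23.087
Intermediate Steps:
Y(p) = 1/9 (Y(p) = (p/p)/9 = (1/9)*1 = 1/9)
sqrt(1/Y(505) + 524) = sqrt(1/(1/9) + 524) = sqrt(9 + 524) = sqrt(533)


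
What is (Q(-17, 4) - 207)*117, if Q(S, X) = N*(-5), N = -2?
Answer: -23049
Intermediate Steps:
Q(S, X) = 10 (Q(S, X) = -2*(-5) = 10)
(Q(-17, 4) - 207)*117 = (10 - 207)*117 = -197*117 = -23049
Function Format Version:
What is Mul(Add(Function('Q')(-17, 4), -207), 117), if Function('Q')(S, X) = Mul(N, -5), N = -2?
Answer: -23049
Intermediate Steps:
Function('Q')(S, X) = 10 (Function('Q')(S, X) = Mul(-2, -5) = 10)
Mul(Add(Function('Q')(-17, 4), -207), 117) = Mul(Add(10, -207), 117) = Mul(-197, 117) = -23049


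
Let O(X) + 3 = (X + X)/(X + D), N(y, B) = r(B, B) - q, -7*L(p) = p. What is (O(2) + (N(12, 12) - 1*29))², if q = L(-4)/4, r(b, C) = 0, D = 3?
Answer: 1203409/1225 ≈ 982.38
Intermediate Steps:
L(p) = -p/7
q = ⅐ (q = -⅐*(-4)/4 = (4/7)*(¼) = ⅐ ≈ 0.14286)
N(y, B) = -⅐ (N(y, B) = 0 - 1*⅐ = 0 - ⅐ = -⅐)
O(X) = -3 + 2*X/(3 + X) (O(X) = -3 + (X + X)/(X + 3) = -3 + (2*X)/(3 + X) = -3 + 2*X/(3 + X))
(O(2) + (N(12, 12) - 1*29))² = ((-9 - 1*2)/(3 + 2) + (-⅐ - 1*29))² = ((-9 - 2)/5 + (-⅐ - 29))² = ((⅕)*(-11) - 204/7)² = (-11/5 - 204/7)² = (-1097/35)² = 1203409/1225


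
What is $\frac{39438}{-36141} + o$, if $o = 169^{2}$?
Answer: $\frac{49151603}{1721} \approx 28560.0$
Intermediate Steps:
$o = 28561$
$\frac{39438}{-36141} + o = \frac{39438}{-36141} + 28561 = 39438 \left(- \frac{1}{36141}\right) + 28561 = - \frac{1878}{1721} + 28561 = \frac{49151603}{1721}$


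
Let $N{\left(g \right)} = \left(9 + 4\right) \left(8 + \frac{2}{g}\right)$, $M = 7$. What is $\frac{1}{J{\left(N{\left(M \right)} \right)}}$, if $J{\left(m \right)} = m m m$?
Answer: $\frac{343}{428661064} \approx 8.0017 \cdot 10^{-7}$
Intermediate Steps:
$N{\left(g \right)} = 104 + \frac{26}{g}$ ($N{\left(g \right)} = 13 \left(8 + \frac{2}{g}\right) = 104 + \frac{26}{g}$)
$J{\left(m \right)} = m^{3}$ ($J{\left(m \right)} = m^{2} m = m^{3}$)
$\frac{1}{J{\left(N{\left(M \right)} \right)}} = \frac{1}{\left(104 + \frac{26}{7}\right)^{3}} = \frac{1}{\left(\frac{754}{7}\right)^{3}} = \frac{1}{\frac{428661064}{343}} = \frac{343}{428661064}$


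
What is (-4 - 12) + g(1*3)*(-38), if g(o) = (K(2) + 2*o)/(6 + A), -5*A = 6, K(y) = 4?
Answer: -571/6 ≈ -95.167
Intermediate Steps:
A = -6/5 (A = -⅕*6 = -6/5 ≈ -1.2000)
g(o) = ⅚ + 5*o/12 (g(o) = (4 + 2*o)/(6 - 6/5) = (4 + 2*o)/(24/5) = (4 + 2*o)*(5/24) = ⅚ + 5*o/12)
(-4 - 12) + g(1*3)*(-38) = (-4 - 12) + (⅚ + 5*(1*3)/12)*(-38) = -16 + (⅚ + (5/12)*3)*(-38) = -16 + (⅚ + 5/4)*(-38) = -16 + (25/12)*(-38) = -16 - 475/6 = -571/6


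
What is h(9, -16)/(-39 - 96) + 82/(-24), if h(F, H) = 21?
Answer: -643/180 ≈ -3.5722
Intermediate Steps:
h(9, -16)/(-39 - 96) + 82/(-24) = 21/(-39 - 96) + 82/(-24) = 21/(-135) + 82*(-1/24) = 21*(-1/135) - 41/12 = -7/45 - 41/12 = -643/180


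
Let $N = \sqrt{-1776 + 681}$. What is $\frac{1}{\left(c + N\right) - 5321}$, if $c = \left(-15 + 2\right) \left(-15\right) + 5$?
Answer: $- \frac{1707}{8741912} - \frac{i \sqrt{1095}}{26225736} \approx -0.00019527 - 1.2618 \cdot 10^{-6} i$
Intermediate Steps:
$N = i \sqrt{1095}$ ($N = \sqrt{-1095} = i \sqrt{1095} \approx 33.091 i$)
$c = 200$ ($c = \left(-13\right) \left(-15\right) + 5 = 195 + 5 = 200$)
$\frac{1}{\left(c + N\right) - 5321} = \frac{1}{\left(200 + i \sqrt{1095}\right) - 5321} = \frac{1}{-5121 + i \sqrt{1095}}$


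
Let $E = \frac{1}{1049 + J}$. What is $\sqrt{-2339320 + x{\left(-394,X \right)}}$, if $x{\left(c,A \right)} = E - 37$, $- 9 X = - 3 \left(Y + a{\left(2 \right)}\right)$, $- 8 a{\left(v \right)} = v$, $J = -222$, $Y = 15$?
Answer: $\frac{i \sqrt{1599954092826}}{827} \approx 1529.5 i$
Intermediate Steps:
$a{\left(v \right)} = - \frac{v}{8}$
$E = \frac{1}{827}$ ($E = \frac{1}{1049 - 222} = \frac{1}{827} \approx 0.0012092$)
$X = \frac{59}{12}$ ($X = - \frac{\left(-3\right) \left(15 - \frac{1}{4}\right)}{9} = - \frac{\left(-3\right) \frac{59}{4}}{9} = \left(- \frac{1}{9}\right) \left(- \frac{177}{4}\right) = \frac{59}{12} \approx 4.9167$)
$x{\left(c,A \right)} = - \frac{30598}{827}$ ($x{\left(c,A \right)} = \frac{1}{827} - 37 = - \frac{30598}{827}$)
$\sqrt{-2339320 + x{\left(-394,X \right)}} = \sqrt{-2339320 - \frac{30598}{827}} = \sqrt{- \frac{1934648238}{827}} = \frac{i \sqrt{1599954092826}}{827}$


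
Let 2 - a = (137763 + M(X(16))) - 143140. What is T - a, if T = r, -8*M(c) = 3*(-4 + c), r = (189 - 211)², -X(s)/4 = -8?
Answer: -9811/2 ≈ -4905.5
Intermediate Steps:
X(s) = 32 (X(s) = -4*(-8) = 32)
r = 484 (r = (-22)² = 484)
M(c) = 3/2 - 3*c/8 (M(c) = -3*(-4 + c)/8 = -(-12 + 3*c)/8 = 3/2 - 3*c/8)
T = 484
a = 10779/2 (a = 2 - ((137763 + (3/2 - 3/8*32)) - 143140) = 2 - ((137763 + (3/2 - 12)) - 143140) = 2 - ((137763 - 21/2) - 143140) = 2 - (275505/2 - 143140) = 2 - 1*(-10775/2) = 2 + 10775/2 = 10779/2 ≈ 5389.5)
T - a = 484 - 1*10779/2 = 484 - 10779/2 = -9811/2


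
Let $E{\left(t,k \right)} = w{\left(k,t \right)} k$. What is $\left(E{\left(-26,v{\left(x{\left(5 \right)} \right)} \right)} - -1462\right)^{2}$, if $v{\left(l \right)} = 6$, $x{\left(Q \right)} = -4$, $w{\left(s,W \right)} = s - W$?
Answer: $2735716$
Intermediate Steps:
$E{\left(t,k \right)} = k \left(k - t\right)$ ($E{\left(t,k \right)} = \left(k - t\right) k = k \left(k - t\right)$)
$\left(E{\left(-26,v{\left(x{\left(5 \right)} \right)} \right)} - -1462\right)^{2} = \left(6 \left(6 - -26\right) - -1462\right)^{2} = \left(6 \left(6 + 26\right) + 1462\right)^{2} = \left(6 \cdot 32 + 1462\right)^{2} = \left(192 + 1462\right)^{2} = 1654^{2} = 2735716$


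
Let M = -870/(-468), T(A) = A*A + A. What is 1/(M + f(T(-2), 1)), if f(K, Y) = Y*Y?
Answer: 78/223 ≈ 0.34978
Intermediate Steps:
T(A) = A + A**2 (T(A) = A**2 + A = A + A**2)
f(K, Y) = Y**2
M = 145/78 (M = -870*(-1/468) = 145/78 ≈ 1.8590)
1/(M + f(T(-2), 1)) = 1/(145/78 + 1**2) = 1/(145/78 + 1) = 1/(223/78) = 78/223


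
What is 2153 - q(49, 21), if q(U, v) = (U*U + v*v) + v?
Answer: -710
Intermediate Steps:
q(U, v) = v + U² + v² (q(U, v) = (U² + v²) + v = v + U² + v²)
2153 - q(49, 21) = 2153 - (21 + 49² + 21²) = 2153 - (21 + 2401 + 441) = 2153 - 1*2863 = 2153 - 2863 = -710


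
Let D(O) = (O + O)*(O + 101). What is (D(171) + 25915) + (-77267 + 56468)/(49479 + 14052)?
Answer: 839588090/7059 ≈ 1.1894e+5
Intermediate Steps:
D(O) = 2*O*(101 + O) (D(O) = (2*O)*(101 + O) = 2*O*(101 + O))
(D(171) + 25915) + (-77267 + 56468)/(49479 + 14052) = (2*171*(101 + 171) + 25915) + (-77267 + 56468)/(49479 + 14052) = (2*171*272 + 25915) - 20799/63531 = (93024 + 25915) - 20799*1/63531 = 118939 - 2311/7059 = 839588090/7059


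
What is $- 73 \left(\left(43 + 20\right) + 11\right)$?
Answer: $-5402$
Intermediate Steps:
$- 73 \left(\left(43 + 20\right) + 11\right) = - 73 \left(63 + 11\right) = \left(-73\right) 74 = -5402$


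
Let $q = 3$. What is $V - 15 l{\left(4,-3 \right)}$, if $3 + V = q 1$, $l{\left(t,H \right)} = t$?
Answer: $-60$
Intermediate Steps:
$V = 0$ ($V = -3 + 3 \cdot 1 = -3 + 3 = 0$)
$V - 15 l{\left(4,-3 \right)} = 0 - 60 = -60$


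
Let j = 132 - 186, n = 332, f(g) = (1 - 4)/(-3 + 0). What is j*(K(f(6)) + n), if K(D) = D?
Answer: -17982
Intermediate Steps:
f(g) = 1 (f(g) = -3/(-3) = -3*(-⅓) = 1)
j = -54
j*(K(f(6)) + n) = -54*(1 + 332) = -54*333 = -17982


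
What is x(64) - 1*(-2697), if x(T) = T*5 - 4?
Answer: 3013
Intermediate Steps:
x(T) = -4 + 5*T (x(T) = 5*T - 4 = -4 + 5*T)
x(64) - 1*(-2697) = (-4 + 5*64) - 1*(-2697) = (-4 + 320) + 2697 = 316 + 2697 = 3013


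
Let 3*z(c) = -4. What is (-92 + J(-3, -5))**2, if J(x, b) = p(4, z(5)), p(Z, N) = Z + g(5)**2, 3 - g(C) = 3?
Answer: 7744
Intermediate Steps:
z(c) = -4/3 (z(c) = (1/3)*(-4) = -4/3)
g(C) = 0 (g(C) = 3 - 1*3 = 3 - 3 = 0)
p(Z, N) = Z (p(Z, N) = Z + 0**2 = Z + 0 = Z)
J(x, b) = 4
(-92 + J(-3, -5))**2 = (-92 + 4)**2 = (-88)**2 = 7744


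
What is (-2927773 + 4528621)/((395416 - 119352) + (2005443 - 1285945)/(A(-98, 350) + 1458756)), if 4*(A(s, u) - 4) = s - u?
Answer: 1167536866752/201340460485 ≈ 5.7988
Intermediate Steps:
A(s, u) = 4 - u/4 + s/4 (A(s, u) = 4 + (s - u)/4 = 4 + (-u/4 + s/4) = 4 - u/4 + s/4)
(-2927773 + 4528621)/((395416 - 119352) + (2005443 - 1285945)/(A(-98, 350) + 1458756)) = (-2927773 + 4528621)/((395416 - 119352) + (2005443 - 1285945)/((4 - 1/4*350 + (1/4)*(-98)) + 1458756)) = 1600848/(276064 + 719498/((4 - 175/2 - 49/2) + 1458756)) = 1600848/(276064 + 719498/(-108 + 1458756)) = 1600848/(276064 + 719498/1458648) = 1600848/(276064 + 719498*(1/1458648)) = 1600848/(276064 + 359749/729324) = 1600848/(201340460485/729324) = 1600848*(729324/201340460485) = 1167536866752/201340460485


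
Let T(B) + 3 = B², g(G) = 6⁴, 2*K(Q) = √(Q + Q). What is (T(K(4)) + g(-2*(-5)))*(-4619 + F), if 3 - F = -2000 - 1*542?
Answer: -2685830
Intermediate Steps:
K(Q) = √2*√Q/2 (K(Q) = √(Q + Q)/2 = √(2*Q)/2 = (√2*√Q)/2 = √2*√Q/2)
g(G) = 1296
T(B) = -3 + B²
F = 2545 (F = 3 - (-2000 - 1*542) = 3 - (-2000 - 542) = 3 - 1*(-2542) = 3 + 2542 = 2545)
(T(K(4)) + g(-2*(-5)))*(-4619 + F) = ((-3 + (√2*√4/2)²) + 1296)*(-4619 + 2545) = ((-3 + ((½)*√2*2)²) + 1296)*(-2074) = ((-3 + (√2)²) + 1296)*(-2074) = ((-3 + 2) + 1296)*(-2074) = (-1 + 1296)*(-2074) = 1295*(-2074) = -2685830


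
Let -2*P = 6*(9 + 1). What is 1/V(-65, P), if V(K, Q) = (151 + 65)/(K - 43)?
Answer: -1/2 ≈ -0.50000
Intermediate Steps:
P = -30 (P = -3*(9 + 1) = -3*10 = -1/2*60 = -30)
V(K, Q) = 216/(-43 + K)
1/V(-65, P) = 1/(216/(-43 - 65)) = 1/(216/(-108)) = 1/(216*(-1/108)) = 1/(-2) = -1/2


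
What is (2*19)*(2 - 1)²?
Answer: 38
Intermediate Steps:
(2*19)*(2 - 1)² = 38*1² = 38*1 = 38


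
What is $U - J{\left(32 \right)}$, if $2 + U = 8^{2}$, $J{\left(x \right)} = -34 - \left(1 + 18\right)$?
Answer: $115$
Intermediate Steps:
$J{\left(x \right)} = -53$ ($J{\left(x \right)} = -34 - 19 = -53$)
$U = 62$ ($U = -2 + 8^{2} = -2 + 64 = 62$)
$U - J{\left(32 \right)} = 62 - -53 = 62 + 53 = 115$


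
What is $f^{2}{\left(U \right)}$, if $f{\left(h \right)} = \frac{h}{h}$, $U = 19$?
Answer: $1$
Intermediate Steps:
$f{\left(h \right)} = 1$
$f^{2}{\left(U \right)} = 1^{2} = 1$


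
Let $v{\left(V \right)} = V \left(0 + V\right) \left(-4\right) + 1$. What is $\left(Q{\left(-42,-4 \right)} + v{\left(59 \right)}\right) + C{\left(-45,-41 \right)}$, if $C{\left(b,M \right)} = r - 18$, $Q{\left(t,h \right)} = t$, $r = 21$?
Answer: $-13962$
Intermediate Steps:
$C{\left(b,M \right)} = 3$ ($C{\left(b,M \right)} = 21 - 18 = 3$)
$v{\left(V \right)} = 1 - 4 V^{2}$ ($v{\left(V \right)} = V V \left(-4\right) + 1 = V \left(- 4 V\right) + 1 = - 4 V^{2} + 1 = 1 - 4 V^{2}$)
$\left(Q{\left(-42,-4 \right)} + v{\left(59 \right)}\right) + C{\left(-45,-41 \right)} = \left(-42 + \left(1 - 4 \cdot 59^{2}\right)\right) + 3 = \left(-42 + \left(1 - 13924\right)\right) + 3 = \left(-42 - 13923\right) + 3 = -13965 + 3 = -13962$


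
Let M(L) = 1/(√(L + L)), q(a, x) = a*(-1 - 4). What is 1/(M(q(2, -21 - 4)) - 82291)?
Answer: -1645820/135436173621 + 2*I*√5/135436173621 ≈ -1.2152e-5 + 3.302e-11*I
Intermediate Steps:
q(a, x) = -5*a (q(a, x) = a*(-5) = -5*a)
M(L) = √2/(2*√L) (M(L) = 1/(√(2*L)) = 1/(√2*√L) = √2/(2*√L))
1/(M(q(2, -21 - 4)) - 82291) = 1/(√2/(2*√(-5*2)) - 82291) = 1/(√2/(2*√(-10)) - 82291) = 1/(√2*(-I*√10/10)/2 - 82291) = 1/(-I*√5/10 - 82291) = 1/(-82291 - I*√5/10)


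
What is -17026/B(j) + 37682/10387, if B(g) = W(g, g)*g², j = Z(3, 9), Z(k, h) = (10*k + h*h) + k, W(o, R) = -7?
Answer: 1802427983/472463082 ≈ 3.8150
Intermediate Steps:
Z(k, h) = h² + 11*k (Z(k, h) = (10*k + h²) + k = (h² + 10*k) + k = h² + 11*k)
j = 114 (j = 9² + 11*3 = 81 + 33 = 114)
B(g) = -7*g²
-17026/B(j) + 37682/10387 = -17026/((-7*114²)) + 37682/10387 = -17026/((-7*12996)) + 37682*(1/10387) = -17026/(-90972) + 37682/10387 = -17026*(-1/90972) + 37682/10387 = 8513/45486 + 37682/10387 = 1802427983/472463082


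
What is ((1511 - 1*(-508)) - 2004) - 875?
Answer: -860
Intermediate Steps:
((1511 - 1*(-508)) - 2004) - 875 = ((1511 + 508) - 2004) - 875 = (2019 - 2004) - 875 = 15 - 875 = -860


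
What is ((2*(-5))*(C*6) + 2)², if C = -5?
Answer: 91204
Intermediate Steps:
((2*(-5))*(C*6) + 2)² = ((2*(-5))*(-5*6) + 2)² = (-10*(-30) + 2)² = (300 + 2)² = 302² = 91204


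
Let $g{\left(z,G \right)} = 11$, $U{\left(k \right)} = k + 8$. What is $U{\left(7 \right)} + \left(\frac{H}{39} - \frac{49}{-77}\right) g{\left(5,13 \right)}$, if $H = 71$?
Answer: $\frac{1639}{39} \approx 42.026$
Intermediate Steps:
$U{\left(k \right)} = 8 + k$
$U{\left(7 \right)} + \left(\frac{H}{39} - \frac{49}{-77}\right) g{\left(5,13 \right)} = \left(8 + 7\right) + \left(\frac{71}{39} - \frac{49}{-77}\right) 11 = 15 + \left(71 \cdot \frac{1}{39} - - \frac{7}{11}\right) 11 = 15 + \left(\frac{71}{39} + \frac{7}{11}\right) 11 = 15 + \frac{1054}{429} \cdot 11 = 15 + \frac{1054}{39} = \frac{1639}{39}$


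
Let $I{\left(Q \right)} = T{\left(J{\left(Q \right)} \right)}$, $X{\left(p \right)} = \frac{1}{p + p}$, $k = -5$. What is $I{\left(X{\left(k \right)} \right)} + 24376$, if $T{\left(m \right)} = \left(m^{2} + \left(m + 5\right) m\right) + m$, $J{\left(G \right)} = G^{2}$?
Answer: $\frac{121880301}{5000} \approx 24376.0$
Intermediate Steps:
$X{\left(p \right)} = \frac{1}{2 p}$
$T{\left(m \right)} = m + m^{2} + m \left(5 + m\right)$ ($T{\left(m \right)} = \left(m^{2} + \left(5 + m\right) m\right) + m = \left(m^{2} + m \left(5 + m\right)\right) + m = m + m^{2} + m \left(5 + m\right)$)
$I{\left(Q \right)} = 2 Q^{2} \left(3 + Q^{2}\right)$
$I{\left(X{\left(k \right)} \right)} + 24376 = 2 \left(\frac{1}{2 \left(-5\right)}\right)^{2} \left(3 + \left(\frac{1}{2 \left(-5\right)}\right)^{2}\right) + 24376 = 2 \left(\frac{1}{2} \left(- \frac{1}{5}\right)\right)^{2} \left(3 + \left(\frac{1}{2} \left(- \frac{1}{5}\right)\right)^{2}\right) + 24376 = 2 \left(- \frac{1}{10}\right)^{2} \left(3 + \left(- \frac{1}{10}\right)^{2}\right) + 24376 = 2 \cdot \frac{1}{100} \left(3 + \frac{1}{100}\right) + 24376 = 2 \cdot \frac{1}{100} \cdot \frac{301}{100} + 24376 = \frac{301}{5000} + 24376 = \frac{121880301}{5000}$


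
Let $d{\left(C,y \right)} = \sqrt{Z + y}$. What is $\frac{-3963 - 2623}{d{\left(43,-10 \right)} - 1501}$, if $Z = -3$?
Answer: $\frac{4942793}{1126507} + \frac{3293 i \sqrt{13}}{1126507} \approx 4.3877 + 0.01054 i$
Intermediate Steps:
$d{\left(C,y \right)} = \sqrt{-3 + y}$
$\frac{-3963 - 2623}{d{\left(43,-10 \right)} - 1501} = \frac{-3963 - 2623}{\sqrt{-3 - 10} - 1501} = - \frac{6586}{\sqrt{-13} - 1501} = - \frac{6586}{i \sqrt{13} - 1501} = - \frac{6586}{-1501 + i \sqrt{13}}$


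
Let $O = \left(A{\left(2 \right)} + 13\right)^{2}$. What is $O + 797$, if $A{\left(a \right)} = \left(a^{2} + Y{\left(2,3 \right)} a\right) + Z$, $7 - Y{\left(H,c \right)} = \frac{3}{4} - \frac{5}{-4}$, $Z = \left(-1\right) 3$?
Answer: $1373$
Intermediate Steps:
$Z = -3$
$Y{\left(H,c \right)} = 5$ ($Y{\left(H,c \right)} = 7 - \left(\frac{3}{4} - \frac{5}{-4}\right) = 7 - \left(3 \cdot \frac{1}{4} - - \frac{5}{4}\right) = 7 - \left(\frac{3}{4} + \frac{5}{4}\right) = 7 - 2 = 5$)
$A{\left(a \right)} = -3 + a^{2} + 5 a$ ($A{\left(a \right)} = \left(a^{2} + 5 a\right) - 3 = -3 + a^{2} + 5 a$)
$O = 576$ ($O = \left(\left(-3 + 2^{2} + 5 \cdot 2\right) + 13\right)^{2} = \left(\left(-3 + 4 + 10\right) + 13\right)^{2} = \left(11 + 13\right)^{2} = 24^{2} = 576$)
$O + 797 = 576 + 797 = 1373$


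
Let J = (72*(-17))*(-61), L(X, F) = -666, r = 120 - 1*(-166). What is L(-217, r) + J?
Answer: 73998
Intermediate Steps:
r = 286 (r = 120 + 166 = 286)
J = 74664 (J = -1224*(-61) = 74664)
L(-217, r) + J = -666 + 74664 = 73998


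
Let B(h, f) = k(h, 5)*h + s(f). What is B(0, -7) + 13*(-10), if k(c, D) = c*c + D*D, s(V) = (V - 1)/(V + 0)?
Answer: -902/7 ≈ -128.86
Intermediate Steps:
s(V) = (-1 + V)/V
k(c, D) = D² + c² (k(c, D) = c² + D² = D² + c²)
B(h, f) = h*(25 + h²) + (-1 + f)/f (B(h, f) = (5² + h²)*h + (-1 + f)/f = (25 + h²)*h + (-1 + f)/f = h*(25 + h²) + (-1 + f)/f)
B(0, -7) + 13*(-10) = (1 + 0³ - 1/(-7) + 25*0) + 13*(-10) = (1 + 0 - 1*(-⅐) + 0) - 130 = (1 + 0 + ⅐ + 0) - 130 = 8/7 - 130 = -902/7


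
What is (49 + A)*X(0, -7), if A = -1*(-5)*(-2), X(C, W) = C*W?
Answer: 0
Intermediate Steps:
A = -10 (A = 5*(-2) = -10)
(49 + A)*X(0, -7) = (49 - 10)*(0*(-7)) = 39*0 = 0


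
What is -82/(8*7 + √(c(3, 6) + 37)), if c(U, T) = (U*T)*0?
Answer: -4592/3099 + 82*√37/3099 ≈ -1.3208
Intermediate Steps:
c(U, T) = 0 (c(U, T) = (T*U)*0 = 0)
-82/(8*7 + √(c(3, 6) + 37)) = -82/(8*7 + √(0 + 37)) = -82/(56 + √37)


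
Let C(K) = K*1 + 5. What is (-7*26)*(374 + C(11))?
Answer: -70980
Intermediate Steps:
C(K) = 5 + K (C(K) = K + 5 = 5 + K)
(-7*26)*(374 + C(11)) = (-7*26)*(374 + (5 + 11)) = -182*(374 + 16) = -182*390 = -70980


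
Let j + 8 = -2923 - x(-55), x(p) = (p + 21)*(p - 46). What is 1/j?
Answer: -1/6365 ≈ -0.00015711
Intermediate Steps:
x(p) = (-46 + p)*(21 + p) (x(p) = (21 + p)*(-46 + p) = (-46 + p)*(21 + p))
j = -6365 (j = -8 + (-2923 - (-966 + (-55)**2 - 25*(-55))) = -8 + (-2923 - (-966 + 3025 + 1375)) = -8 + (-2923 - 1*3434) = -8 + (-2923 - 3434) = -8 - 6357 = -6365)
1/j = 1/(-6365) = -1/6365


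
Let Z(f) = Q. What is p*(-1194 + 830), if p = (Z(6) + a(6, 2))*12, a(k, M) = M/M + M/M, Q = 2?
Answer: -17472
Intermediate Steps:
a(k, M) = 2 (a(k, M) = 1 + 1 = 2)
Z(f) = 2
p = 48 (p = (2 + 2)*12 = 4*12 = 48)
p*(-1194 + 830) = 48*(-1194 + 830) = 48*(-364) = -17472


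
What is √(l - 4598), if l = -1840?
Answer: I*√6438 ≈ 80.237*I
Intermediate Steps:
√(l - 4598) = √(-1840 - 4598) = √(-6438) = I*√6438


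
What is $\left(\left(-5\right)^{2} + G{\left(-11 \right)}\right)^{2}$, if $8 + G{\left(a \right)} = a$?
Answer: $36$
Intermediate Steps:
$G{\left(a \right)} = -8 + a$
$\left(\left(-5\right)^{2} + G{\left(-11 \right)}\right)^{2} = \left(\left(-5\right)^{2} - 19\right)^{2} = \left(25 - 19\right)^{2} = 6^{2} = 36$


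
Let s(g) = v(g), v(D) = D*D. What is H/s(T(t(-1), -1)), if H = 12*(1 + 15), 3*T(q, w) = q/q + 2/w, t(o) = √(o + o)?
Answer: 1728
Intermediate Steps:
t(o) = √2*√o (t(o) = √(2*o) = √2*√o)
v(D) = D²
T(q, w) = ⅓ + 2/(3*w) (T(q, w) = (q/q + 2/w)/3 = (1 + 2/w)/3 = ⅓ + 2/(3*w))
s(g) = g²
H = 192 (H = 12*16 = 192)
H/s(T(t(-1), -1)) = 192/(((⅓)*(2 - 1)/(-1))²) = 192/(((⅓)*(-1)*1)²) = 192/((-⅓)²) = 192/(⅑) = 192*9 = 1728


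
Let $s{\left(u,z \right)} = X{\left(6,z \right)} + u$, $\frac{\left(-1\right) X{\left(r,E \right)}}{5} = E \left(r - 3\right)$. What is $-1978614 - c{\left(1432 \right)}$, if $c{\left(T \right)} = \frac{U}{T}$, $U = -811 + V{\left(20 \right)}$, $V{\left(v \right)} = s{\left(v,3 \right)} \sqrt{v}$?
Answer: $- \frac{2833374437}{1432} + \frac{25 \sqrt{5}}{716} \approx -1.9786 \cdot 10^{6}$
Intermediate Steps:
$X{\left(r,E \right)} = - 5 E \left(-3 + r\right)$ ($X{\left(r,E \right)} = - 5 E \left(r - 3\right) = - 5 E \left(-3 + r\right)$)
$s{\left(u,z \right)} = u - 15 z$ ($s{\left(u,z \right)} = 5 z \left(3 - 6\right) + u = 5 z \left(-3\right) + u = - 15 z + u = u - 15 z$)
$V{\left(v \right)} = \sqrt{v} \left(-45 + v\right)$ ($V{\left(v \right)} = \left(v - 45\right) \sqrt{v} = \left(-45 + v\right) \sqrt{v} = \sqrt{v} \left(-45 + v\right)$)
$U = -811 - 50 \sqrt{5}$ ($U = -811 + \sqrt{20} \left(-45 + 20\right) = -811 + 2 \sqrt{5} \left(-25\right) = -811 - 50 \sqrt{5} \approx -922.8$)
$c{\left(T \right)} = \frac{-811 - 50 \sqrt{5}}{T}$
$-1978614 - c{\left(1432 \right)} = -1978614 - \frac{-811 - 50 \sqrt{5}}{1432} = -1978614 - \left(- \frac{811}{1432} - \frac{25 \sqrt{5}}{716}\right) = -1978614 + \left(\frac{811}{1432} + \frac{25 \sqrt{5}}{716}\right) = - \frac{2833374437}{1432} + \frac{25 \sqrt{5}}{716}$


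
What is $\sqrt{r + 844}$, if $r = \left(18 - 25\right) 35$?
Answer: $\sqrt{599} \approx 24.474$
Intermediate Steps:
$r = -245$ ($r = \left(-7\right) 35 = -245$)
$\sqrt{r + 844} = \sqrt{-245 + 844} = \sqrt{599}$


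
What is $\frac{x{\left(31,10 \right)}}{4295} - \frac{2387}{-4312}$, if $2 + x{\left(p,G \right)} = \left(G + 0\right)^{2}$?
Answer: $\frac{138633}{240520} \approx 0.57639$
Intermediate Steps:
$x{\left(p,G \right)} = -2 + G^{2}$ ($x{\left(p,G \right)} = -2 + \left(G + 0\right)^{2} = -2 + G^{2}$)
$\frac{x{\left(31,10 \right)}}{4295} - \frac{2387}{-4312} = \frac{-2 + 10^{2}}{4295} - \frac{2387}{-4312} = \left(-2 + 100\right) \frac{1}{4295} - - \frac{31}{56} = 98 \cdot \frac{1}{4295} + \frac{31}{56} = \frac{98}{4295} + \frac{31}{56} = \frac{138633}{240520}$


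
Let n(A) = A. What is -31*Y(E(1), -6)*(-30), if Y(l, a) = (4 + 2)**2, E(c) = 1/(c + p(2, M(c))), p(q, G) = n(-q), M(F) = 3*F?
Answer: 33480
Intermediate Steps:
p(q, G) = -q
E(c) = 1/(-2 + c) (E(c) = 1/(c - 1*2) = 1/(c - 2) = 1/(-2 + c))
Y(l, a) = 36 (Y(l, a) = 6**2 = 36)
-31*Y(E(1), -6)*(-30) = -31*36*(-30) = -1116*(-30) = 33480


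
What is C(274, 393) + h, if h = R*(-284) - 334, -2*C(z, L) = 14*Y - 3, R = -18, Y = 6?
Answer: 9475/2 ≈ 4737.5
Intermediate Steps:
C(z, L) = -81/2 (C(z, L) = -(14*6 - 3)/2 = -(84 - 3)/2 = -½*81 = -81/2)
h = 4778 (h = -18*(-284) - 334 = 5112 - 334 = 4778)
C(274, 393) + h = -81/2 + 4778 = 9475/2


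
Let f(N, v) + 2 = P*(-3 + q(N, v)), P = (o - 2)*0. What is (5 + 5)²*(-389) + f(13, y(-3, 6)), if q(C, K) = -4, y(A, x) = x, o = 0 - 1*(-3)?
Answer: -38902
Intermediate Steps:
o = 3 (o = 0 + 3 = 3)
P = 0 (P = (3 - 2)*0 = 1*0 = 0)
f(N, v) = -2 (f(N, v) = -2 + 0*(-3 - 4) = -2 + 0*(-7) = -2 + 0 = -2)
(5 + 5)²*(-389) + f(13, y(-3, 6)) = (5 + 5)²*(-389) - 2 = 10²*(-389) - 2 = 100*(-389) - 2 = -38900 - 2 = -38902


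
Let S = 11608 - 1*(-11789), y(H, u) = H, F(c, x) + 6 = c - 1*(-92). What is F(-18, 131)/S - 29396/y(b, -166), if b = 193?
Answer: -687765088/4515621 ≈ -152.31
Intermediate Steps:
F(c, x) = 86 + c (F(c, x) = -6 + (c - 1*(-92)) = -6 + (c + 92) = -6 + (92 + c) = 86 + c)
S = 23397 (S = 11608 + 11789 = 23397)
F(-18, 131)/S - 29396/y(b, -166) = (86 - 18)/23397 - 29396/193 = 68*(1/23397) - 29396*1/193 = 68/23397 - 29396/193 = -687765088/4515621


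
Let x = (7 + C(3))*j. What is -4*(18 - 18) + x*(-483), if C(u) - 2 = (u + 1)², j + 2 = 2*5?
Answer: -96600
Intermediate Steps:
j = 8 (j = -2 + 2*5 = -2 + 10 = 8)
C(u) = 2 + (1 + u)² (C(u) = 2 + (u + 1)² = 2 + (1 + u)²)
x = 200 (x = (7 + (2 + (1 + 3)²))*8 = (7 + (2 + 4²))*8 = (7 + (2 + 16))*8 = (7 + 18)*8 = 25*8 = 200)
-4*(18 - 18) + x*(-483) = -4*(18 - 18) + 200*(-483) = -4*0 - 96600 = 0 - 96600 = -96600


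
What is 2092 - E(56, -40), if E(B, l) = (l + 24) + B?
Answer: 2052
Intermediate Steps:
E(B, l) = 24 + B + l (E(B, l) = (24 + l) + B = 24 + B + l)
2092 - E(56, -40) = 2092 - (24 + 56 - 40) = 2092 - 1*40 = 2092 - 40 = 2052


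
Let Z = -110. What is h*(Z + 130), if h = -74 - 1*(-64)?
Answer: -200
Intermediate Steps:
h = -10 (h = -74 + 64 = -10)
h*(Z + 130) = -10*(-110 + 130) = -10*20 = -200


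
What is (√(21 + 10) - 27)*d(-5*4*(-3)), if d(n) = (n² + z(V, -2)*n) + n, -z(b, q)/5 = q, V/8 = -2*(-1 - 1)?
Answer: -115020 + 4260*√31 ≈ -91301.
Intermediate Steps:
V = 32 (V = 8*(-2*(-1 - 1)) = 8*(-2*(-2)) = 8*4 = 32)
z(b, q) = -5*q
d(n) = n² + 11*n (d(n) = (n² + (-5*(-2))*n) + n = (n² + 10*n) + n = n² + 11*n)
(√(21 + 10) - 27)*d(-5*4*(-3)) = (√(21 + 10) - 27)*((-5*4*(-3))*(11 - 5*4*(-3))) = (√31 - 27)*((-20*(-3))*(11 - 20*(-3))) = (-27 + √31)*(60*(11 + 60)) = (-27 + √31)*(60*71) = (-27 + √31)*4260 = -115020 + 4260*√31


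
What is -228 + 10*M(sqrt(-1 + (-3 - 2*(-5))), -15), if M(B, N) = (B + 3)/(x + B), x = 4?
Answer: -222 + sqrt(6) ≈ -219.55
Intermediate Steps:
M(B, N) = (3 + B)/(4 + B) (M(B, N) = (B + 3)/(4 + B) = (3 + B)/(4 + B))
-228 + 10*M(sqrt(-1 + (-3 - 2*(-5))), -15) = -228 + 10*((3 + sqrt(-1 + (-3 - 2*(-5))))/(4 + sqrt(-1 + (-3 - 2*(-5))))) = -228 + 10*((3 + sqrt(-1 + (-3 + 10)))/(4 + sqrt(-1 + (-3 + 10)))) = -228 + 10*((3 + sqrt(-1 + 7))/(4 + sqrt(-1 + 7))) = -228 + 10*((3 + sqrt(6))/(4 + sqrt(6))) = -228 + 10*(3 + sqrt(6))/(4 + sqrt(6))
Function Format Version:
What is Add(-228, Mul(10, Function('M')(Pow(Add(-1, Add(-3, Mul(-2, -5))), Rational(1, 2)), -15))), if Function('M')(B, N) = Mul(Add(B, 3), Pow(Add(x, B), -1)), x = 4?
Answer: Add(-222, Pow(6, Rational(1, 2))) ≈ -219.55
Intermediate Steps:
Function('M')(B, N) = Mul(Pow(Add(4, B), -1), Add(3, B)) (Function('M')(B, N) = Mul(Add(B, 3), Pow(Add(4, B), -1)) = Mul(Add(3, B), Pow(Add(4, B), -1)) = Mul(Pow(Add(4, B), -1), Add(3, B)))
Add(-228, Mul(10, Function('M')(Pow(Add(-1, Add(-3, Mul(-2, -5))), Rational(1, 2)), -15))) = Add(-228, Mul(10, Mul(Pow(Add(4, Pow(Add(-1, Add(-3, Mul(-2, -5))), Rational(1, 2))), -1), Add(3, Pow(Add(-1, Add(-3, Mul(-2, -5))), Rational(1, 2)))))) = Add(-228, Mul(10, Mul(Pow(Add(4, Pow(Add(-1, Add(-3, 10)), Rational(1, 2))), -1), Add(3, Pow(Add(-1, Add(-3, 10)), Rational(1, 2)))))) = Add(-228, Mul(10, Mul(Pow(Add(4, Pow(Add(-1, 7), Rational(1, 2))), -1), Add(3, Pow(Add(-1, 7), Rational(1, 2)))))) = Add(-228, Mul(10, Mul(Pow(Add(4, Pow(6, Rational(1, 2))), -1), Add(3, Pow(6, Rational(1, 2)))))) = Add(-228, Mul(10, Pow(Add(4, Pow(6, Rational(1, 2))), -1), Add(3, Pow(6, Rational(1, 2)))))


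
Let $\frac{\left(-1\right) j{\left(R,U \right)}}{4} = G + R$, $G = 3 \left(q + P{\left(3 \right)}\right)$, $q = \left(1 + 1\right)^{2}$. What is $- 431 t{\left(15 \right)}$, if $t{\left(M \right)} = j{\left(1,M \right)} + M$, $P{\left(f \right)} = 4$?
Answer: $36635$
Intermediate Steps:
$q = 4$ ($q = 2^{2} = 4$)
$G = 24$ ($G = 3 \left(4 + 4\right) = 3 \cdot 8 = 24$)
$j{\left(R,U \right)} = -96 - 4 R$ ($j{\left(R,U \right)} = - 4 \left(24 + R\right) = -96 - 4 R$)
$t{\left(M \right)} = -100 + M$ ($t{\left(M \right)} = \left(-96 - 4\right) + M = -100 + M$)
$- 431 t{\left(15 \right)} = - 431 \left(-100 + 15\right) = \left(-431\right) \left(-85\right) = 36635$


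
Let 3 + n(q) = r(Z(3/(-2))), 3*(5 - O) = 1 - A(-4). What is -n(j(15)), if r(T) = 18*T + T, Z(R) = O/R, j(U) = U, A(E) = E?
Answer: 407/9 ≈ 45.222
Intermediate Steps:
O = 10/3 (O = 5 - (1 - 1*(-4))/3 = 5 - (1 + 4)/3 = 5 - ⅓*5 = 5 - 5/3 = 10/3 ≈ 3.3333)
Z(R) = 10/(3*R)
r(T) = 19*T
n(q) = -407/9 (n(q) = -3 + 19*(10/(3*((3/(-2))))) = -3 + 19*(10/(3*((3*(-½))))) = -3 + 19*(10/(3*(-3/2))) = -3 + 19*((10/3)*(-⅔)) = -3 + 19*(-20/9) = -3 - 380/9 = -407/9)
-n(j(15)) = -1*(-407/9) = 407/9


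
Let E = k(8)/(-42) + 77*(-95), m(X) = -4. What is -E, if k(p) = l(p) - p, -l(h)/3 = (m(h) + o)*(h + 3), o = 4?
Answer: 153611/21 ≈ 7314.8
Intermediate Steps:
l(h) = 0 (l(h) = -3*(-4 + 4)*(h + 3) = -0*(3 + h) = -3*0 = 0)
k(p) = -p (k(p) = 0 - p = -p)
E = -153611/21 (E = -1*8/(-42) + 77*(-95) = -8*(-1/42) - 7315 = 4/21 - 7315 = -153611/21 ≈ -7314.8)
-E = -1*(-153611/21) = 153611/21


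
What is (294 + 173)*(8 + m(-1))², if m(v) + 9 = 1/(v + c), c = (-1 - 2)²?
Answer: 22883/64 ≈ 357.55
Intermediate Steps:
c = 9 (c = (-3)² = 9)
m(v) = -9 + 1/(9 + v) (m(v) = -9 + 1/(v + 9) = -9 + 1/(9 + v))
(294 + 173)*(8 + m(-1))² = (294 + 173)*(8 + (-80 - 9*(-1))/(9 - 1))² = 467*(8 + (-80 + 9)/8)² = 467*(8 + (⅛)*(-71))² = 467*(8 - 71/8)² = 467*(-7/8)² = 467*(49/64) = 22883/64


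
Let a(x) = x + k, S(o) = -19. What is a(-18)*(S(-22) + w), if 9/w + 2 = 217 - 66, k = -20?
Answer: 107236/149 ≈ 719.71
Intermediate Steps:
a(x) = -20 + x (a(x) = x - 20 = -20 + x)
w = 9/149 (w = 9/(-2 + (217 - 66)) = 9/(-2 + 151) = 9/149 ≈ 0.060403)
a(-18)*(S(-22) + w) = (-20 - 18)*(-19 + 9/149) = -38*(-2822/149) = 107236/149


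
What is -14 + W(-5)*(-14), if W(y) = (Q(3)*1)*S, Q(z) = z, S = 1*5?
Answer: -224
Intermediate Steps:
S = 5
W(y) = 15 (W(y) = (3*1)*5 = 3*5 = 15)
-14 + W(-5)*(-14) = -14 + 15*(-14) = -14 - 210 = -224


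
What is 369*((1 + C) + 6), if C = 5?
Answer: 4428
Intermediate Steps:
369*((1 + C) + 6) = 369*((1 + 5) + 6) = 369*(6 + 6) = 369*12 = 4428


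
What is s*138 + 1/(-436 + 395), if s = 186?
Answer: 1052387/41 ≈ 25668.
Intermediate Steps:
s*138 + 1/(-436 + 395) = 186*138 + 1/(-436 + 395) = 25668 + 1/(-41) = 25668 - 1/41 = 1052387/41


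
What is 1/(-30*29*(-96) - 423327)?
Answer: -1/339807 ≈ -2.9428e-6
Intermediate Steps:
1/(-30*29*(-96) - 423327) = 1/(-870*(-96) - 423327) = 1/(83520 - 423327) = 1/(-339807) = -1/339807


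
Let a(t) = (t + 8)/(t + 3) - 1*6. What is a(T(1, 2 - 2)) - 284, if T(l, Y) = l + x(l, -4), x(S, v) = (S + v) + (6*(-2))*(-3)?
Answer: -10688/37 ≈ -288.86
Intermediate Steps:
x(S, v) = 36 + S + v (x(S, v) = (S + v) - 12*(-3) = (S + v) + 36 = 36 + S + v)
T(l, Y) = 32 + 2*l (T(l, Y) = l + (36 + l - 4) = l + (32 + l) = 32 + 2*l)
a(t) = -6 + (8 + t)/(3 + t) (a(t) = (8 + t)/(3 + t) - 6 = -6 + (8 + t)/(3 + t))
a(T(1, 2 - 2)) - 284 = 5*(-2 - (32 + 2*1))/(3 + (32 + 2*1)) - 284 = 5*(-2 - (32 + 2))/(3 + (32 + 2)) - 284 = 5*(-2 - 1*34)/(3 + 34) - 284 = 5*(-2 - 34)/37 - 284 = 5*(1/37)*(-36) - 284 = -180/37 - 284 = -10688/37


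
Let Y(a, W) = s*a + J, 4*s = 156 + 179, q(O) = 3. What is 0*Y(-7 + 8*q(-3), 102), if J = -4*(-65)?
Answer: 0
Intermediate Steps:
J = 260
s = 335/4 (s = (156 + 179)/4 = (1/4)*335 = 335/4 ≈ 83.750)
Y(a, W) = 260 + 335*a/4 (Y(a, W) = 335*a/4 + 260 = 260 + 335*a/4)
0*Y(-7 + 8*q(-3), 102) = 0*(260 + 335*(-7 + 8*3)/4) = 0*(260 + 335*(-7 + 24)/4) = 0*(260 + (335/4)*17) = 0*(260 + 5695/4) = 0*(6735/4) = 0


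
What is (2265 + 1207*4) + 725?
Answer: 7818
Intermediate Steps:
(2265 + 1207*4) + 725 = (2265 + 4828) + 725 = 7093 + 725 = 7818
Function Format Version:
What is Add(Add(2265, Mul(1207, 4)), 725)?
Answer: 7818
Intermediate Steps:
Add(Add(2265, Mul(1207, 4)), 725) = Add(Add(2265, 4828), 725) = Add(7093, 725) = 7818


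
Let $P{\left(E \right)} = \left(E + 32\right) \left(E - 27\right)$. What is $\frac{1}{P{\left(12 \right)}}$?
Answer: $- \frac{1}{660} \approx -0.0015152$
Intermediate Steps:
$P{\left(E \right)} = \left(-27 + E\right) \left(32 + E\right)$ ($P{\left(E \right)} = \left(32 + E\right) \left(-27 + E\right) = \left(-27 + E\right) \left(32 + E\right)$)
$\frac{1}{P{\left(12 \right)}} = \frac{1}{-864 + 12^{2} + 5 \cdot 12} = \frac{1}{-864 + 144 + 60} = \frac{1}{-660} = - \frac{1}{660}$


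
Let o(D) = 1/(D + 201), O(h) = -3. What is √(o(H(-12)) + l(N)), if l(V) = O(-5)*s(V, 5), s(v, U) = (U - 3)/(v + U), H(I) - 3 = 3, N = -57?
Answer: √386906/1794 ≈ 0.34672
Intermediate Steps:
H(I) = 6 (H(I) = 3 + 3 = 6)
s(v, U) = (-3 + U)/(U + v)
o(D) = 1/(201 + D)
l(V) = -6/(5 + V) (l(V) = -3*(-3 + 5)/(5 + V) = -3*2/(5 + V) = -6/(5 + V))
√(o(H(-12)) + l(N)) = √(1/(201 + 6) - 6/(5 - 57)) = √(1/207 - 6/(-52)) = √(1/207 - 6*(-1/52)) = √(1/207 + 3/26) = √(647/5382) = √386906/1794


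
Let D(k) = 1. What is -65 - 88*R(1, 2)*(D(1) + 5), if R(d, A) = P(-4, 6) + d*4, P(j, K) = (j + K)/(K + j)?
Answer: -2705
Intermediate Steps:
P(j, K) = 1 (P(j, K) = (K + j)/(K + j) = 1)
R(d, A) = 1 + 4*d (R(d, A) = 1 + d*4 = 1 + 4*d)
-65 - 88*R(1, 2)*(D(1) + 5) = -65 - 88*(1 + 4*1)*(1 + 5) = -65 - 88*(1 + 4)*6 = -65 - 440*6 = -65 - 88*30 = -65 - 2640 = -2705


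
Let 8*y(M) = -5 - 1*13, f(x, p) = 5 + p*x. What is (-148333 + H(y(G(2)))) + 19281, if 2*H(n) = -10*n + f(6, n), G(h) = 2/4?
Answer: -129045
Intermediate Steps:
G(h) = ½ (G(h) = 2*(¼) = ½)
y(M) = -9/4 (y(M) = (-5 - 1*13)/8 = (-5 - 13)/8 = (⅛)*(-18) = -9/4)
H(n) = 5/2 - 2*n (H(n) = (-10*n + (5 + n*6))/2 = (-10*n + (5 + 6*n))/2 = (5 - 4*n)/2 = 5/2 - 2*n)
(-148333 + H(y(G(2)))) + 19281 = (-148333 + (5/2 - 2*(-9/4))) + 19281 = (-148333 + (5/2 + 9/2)) + 19281 = (-148333 + 7) + 19281 = -148326 + 19281 = -129045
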